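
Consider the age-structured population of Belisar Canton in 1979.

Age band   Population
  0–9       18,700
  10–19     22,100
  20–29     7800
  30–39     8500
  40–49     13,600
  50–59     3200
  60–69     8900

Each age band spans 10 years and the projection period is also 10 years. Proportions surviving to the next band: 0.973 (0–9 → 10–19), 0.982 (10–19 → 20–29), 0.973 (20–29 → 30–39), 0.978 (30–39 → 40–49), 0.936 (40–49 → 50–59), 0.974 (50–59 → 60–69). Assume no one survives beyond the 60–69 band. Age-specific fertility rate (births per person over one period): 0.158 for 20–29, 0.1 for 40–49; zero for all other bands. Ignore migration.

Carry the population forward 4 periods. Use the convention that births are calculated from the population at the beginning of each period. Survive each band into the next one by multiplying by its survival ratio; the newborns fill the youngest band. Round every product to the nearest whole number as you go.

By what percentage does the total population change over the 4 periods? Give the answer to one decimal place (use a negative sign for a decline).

[period 1]
Births: 7800 × 0.158 = 1232, 13600 × 0.1 = 1360 — total 2592
10–19: 18700 × 0.973 = 18195
20–29: 22100 × 0.982 = 21702
30–39: 7800 × 0.973 = 7589
40–49: 8500 × 0.978 = 8313
50–59: 13600 × 0.936 = 12730
60–69: 3200 × 0.974 = 3117
End of period: [2592, 18195, 21702, 7589, 8313, 12730, 3117]
[period 2]
Births: 21702 × 0.158 = 3429, 8313 × 0.1 = 831 — total 4260
10–19: 2592 × 0.973 = 2522
20–29: 18195 × 0.982 = 17867
30–39: 21702 × 0.973 = 21116
40–49: 7589 × 0.978 = 7422
50–59: 8313 × 0.936 = 7781
60–69: 12730 × 0.974 = 12399
End of period: [4260, 2522, 17867, 21116, 7422, 7781, 12399]
[period 3]
Births: 17867 × 0.158 = 2823, 7422 × 0.1 = 742 — total 3565
10–19: 4260 × 0.973 = 4145
20–29: 2522 × 0.982 = 2477
30–39: 17867 × 0.973 = 17385
40–49: 21116 × 0.978 = 20651
50–59: 7422 × 0.936 = 6947
60–69: 7781 × 0.974 = 7579
End of period: [3565, 4145, 2477, 17385, 20651, 6947, 7579]
[period 4]
Births: 2477 × 0.158 = 391, 20651 × 0.1 = 2065 — total 2456
10–19: 3565 × 0.973 = 3469
20–29: 4145 × 0.982 = 4070
30–39: 2477 × 0.973 = 2410
40–49: 17385 × 0.978 = 17003
50–59: 20651 × 0.936 = 19329
60–69: 6947 × 0.974 = 6766
End of period: [2456, 3469, 4070, 2410, 17003, 19329, 6766]
Total: 82800 → 55503; change = -27297; percentage change = -33.0%

-33.0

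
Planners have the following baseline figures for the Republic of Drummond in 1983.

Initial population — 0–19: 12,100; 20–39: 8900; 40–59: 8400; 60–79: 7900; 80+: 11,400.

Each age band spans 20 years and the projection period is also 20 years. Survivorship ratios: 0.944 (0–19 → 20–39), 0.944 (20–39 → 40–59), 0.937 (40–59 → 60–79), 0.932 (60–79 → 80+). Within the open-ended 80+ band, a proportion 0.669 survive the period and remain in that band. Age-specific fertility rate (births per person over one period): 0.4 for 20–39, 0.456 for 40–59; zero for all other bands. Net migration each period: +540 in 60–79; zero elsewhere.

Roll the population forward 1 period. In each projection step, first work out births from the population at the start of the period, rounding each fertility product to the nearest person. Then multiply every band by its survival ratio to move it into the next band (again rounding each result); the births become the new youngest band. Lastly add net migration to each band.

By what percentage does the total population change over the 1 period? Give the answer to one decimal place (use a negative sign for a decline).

— Period 1 —
Births: 8900 × 0.4 = 3560  |  8400 × 0.456 = 3830 → total 7390
20–39: 12100 × 0.944 = 11422
40–59: 8900 × 0.944 = 8402
60–79: 8400 × 0.937 = 7871
80+: 7900 × 0.932 + 11400 × 0.669 = 7363 + 7627 = 14990
Net migration: 60–79 + 540 → 8411
→ [7390, 11422, 8402, 8411, 14990]
Total: 48700 → 50615; change = 1915; percentage change = 3.9%

3.9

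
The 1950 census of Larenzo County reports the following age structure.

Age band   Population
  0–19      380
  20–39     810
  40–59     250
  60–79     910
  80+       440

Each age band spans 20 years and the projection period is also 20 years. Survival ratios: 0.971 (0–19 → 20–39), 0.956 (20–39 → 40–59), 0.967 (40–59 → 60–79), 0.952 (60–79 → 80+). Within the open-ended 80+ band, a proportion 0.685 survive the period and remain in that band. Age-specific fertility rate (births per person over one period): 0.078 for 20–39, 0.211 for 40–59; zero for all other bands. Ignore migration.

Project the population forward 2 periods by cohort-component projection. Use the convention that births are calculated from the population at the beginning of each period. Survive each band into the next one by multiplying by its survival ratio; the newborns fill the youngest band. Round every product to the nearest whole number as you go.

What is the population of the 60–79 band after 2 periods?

Period 1.
Births: 810 × 0.078 = 63, 250 × 0.211 = 53 ⇒ total 116
20–39: 380 × 0.971 = 369
40–59: 810 × 0.956 = 774
60–79: 250 × 0.967 = 242
80+: 910 × 0.952 + 440 × 0.685 = 866 + 301 = 1167
→ [116, 369, 774, 242, 1167]
Period 2.
Births: 369 × 0.078 = 29, 774 × 0.211 = 163 ⇒ total 192
20–39: 116 × 0.971 = 113
40–59: 369 × 0.956 = 353
60–79: 774 × 0.967 = 748
80+: 242 × 0.952 + 1167 × 0.685 = 230 + 799 = 1029
→ [192, 113, 353, 748, 1029]

748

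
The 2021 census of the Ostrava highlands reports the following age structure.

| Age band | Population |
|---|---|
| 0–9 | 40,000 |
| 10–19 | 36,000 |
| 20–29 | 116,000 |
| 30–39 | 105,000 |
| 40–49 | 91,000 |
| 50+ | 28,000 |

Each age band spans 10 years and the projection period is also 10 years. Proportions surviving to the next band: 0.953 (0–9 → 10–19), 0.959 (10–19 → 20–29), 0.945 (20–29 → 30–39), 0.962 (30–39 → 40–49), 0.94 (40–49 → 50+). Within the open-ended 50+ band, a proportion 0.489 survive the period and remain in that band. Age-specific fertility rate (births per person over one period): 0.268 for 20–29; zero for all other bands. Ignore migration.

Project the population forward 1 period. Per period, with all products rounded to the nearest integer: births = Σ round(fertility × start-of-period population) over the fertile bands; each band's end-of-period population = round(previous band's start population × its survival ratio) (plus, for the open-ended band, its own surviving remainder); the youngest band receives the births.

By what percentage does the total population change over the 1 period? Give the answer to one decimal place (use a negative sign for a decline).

-0.6

Let band 1 be 0–9 through band 6 = 50+.
Period 1.
Births: 116000 × 0.268 = 31088
Band 2: 40000 × 0.953 = 38120
Band 3: 36000 × 0.959 = 34524
Band 4: 116000 × 0.945 = 109620
Band 5: 105000 × 0.962 = 101010
Band 6: 91000 × 0.94 + 28000 × 0.489 = 85540 + 13692 = 99232
Giving 31088 / 38120 / 34524 / 109620 / 101010 / 99232.
Total: 416000 → 413594; change = -2406; percentage change = -0.6%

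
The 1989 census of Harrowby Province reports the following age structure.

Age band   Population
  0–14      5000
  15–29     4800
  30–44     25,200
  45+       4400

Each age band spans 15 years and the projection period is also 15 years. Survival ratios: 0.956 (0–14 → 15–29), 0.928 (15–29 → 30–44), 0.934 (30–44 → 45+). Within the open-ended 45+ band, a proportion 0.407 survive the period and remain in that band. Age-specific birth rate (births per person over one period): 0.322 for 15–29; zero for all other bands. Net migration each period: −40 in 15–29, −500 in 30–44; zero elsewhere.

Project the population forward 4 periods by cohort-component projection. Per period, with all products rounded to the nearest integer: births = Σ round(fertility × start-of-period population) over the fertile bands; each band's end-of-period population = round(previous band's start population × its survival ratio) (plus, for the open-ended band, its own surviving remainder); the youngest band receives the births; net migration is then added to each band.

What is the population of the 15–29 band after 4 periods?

(Bands numbered youngest = 1 to oldest = 4.)
Period 1:
Births: 4800 × 0.322 = 1546
Band 2: 5000 × 0.956 = 4780
Band 3: 4800 × 0.928 = 4454
Band 4: 25200 × 0.934 + 4400 × 0.407 = 23537 + 1791 = 25328
Net migration: Band 2 − 40 → 4740; Band 3 − 500 → 3954
End of period: [1546, 4740, 3954, 25328]
Period 2:
Births: 4740 × 0.322 = 1526
Band 2: 1546 × 0.956 = 1478
Band 3: 4740 × 0.928 = 4399
Band 4: 3954 × 0.934 + 25328 × 0.407 = 3693 + 10308 = 14001
Net migration: Band 2 − 40 → 1438; Band 3 − 500 → 3899
End of period: [1526, 1438, 3899, 14001]
Period 3:
Births: 1438 × 0.322 = 463
Band 2: 1526 × 0.956 = 1459
Band 3: 1438 × 0.928 = 1334
Band 4: 3899 × 0.934 + 14001 × 0.407 = 3642 + 5698 = 9340
Net migration: Band 2 − 40 → 1419; Band 3 − 500 → 834
End of period: [463, 1419, 834, 9340]
Period 4:
Births: 1419 × 0.322 = 457
Band 2: 463 × 0.956 = 443
Band 3: 1419 × 0.928 = 1317
Band 4: 834 × 0.934 + 9340 × 0.407 = 779 + 3801 = 4580
Net migration: Band 2 − 40 → 403; Band 3 − 500 → 817
End of period: [457, 403, 817, 4580]

403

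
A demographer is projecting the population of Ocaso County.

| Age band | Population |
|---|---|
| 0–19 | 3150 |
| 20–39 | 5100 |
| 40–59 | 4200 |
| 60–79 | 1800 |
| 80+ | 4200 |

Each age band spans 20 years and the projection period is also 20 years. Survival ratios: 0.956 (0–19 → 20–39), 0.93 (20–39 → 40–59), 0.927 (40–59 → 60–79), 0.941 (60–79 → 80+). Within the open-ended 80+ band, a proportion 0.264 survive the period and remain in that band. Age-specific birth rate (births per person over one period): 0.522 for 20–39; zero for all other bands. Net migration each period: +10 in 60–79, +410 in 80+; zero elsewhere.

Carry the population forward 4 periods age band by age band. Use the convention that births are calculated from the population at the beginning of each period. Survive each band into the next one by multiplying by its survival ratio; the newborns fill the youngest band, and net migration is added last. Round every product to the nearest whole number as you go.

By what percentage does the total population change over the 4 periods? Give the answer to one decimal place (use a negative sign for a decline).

— Period 1 —
Births: 5100 × 0.522 = 2662
20–39: 3150 × 0.956 = 3011
40–59: 5100 × 0.93 = 4743
60–79: 4200 × 0.927 = 3893
80+: 1800 × 0.941 + 4200 × 0.264 = 1694 + 1109 = 2803
Net migration: 60–79 + 10 → 3903; 80+ + 410 → 3213
Population now: 0–19=2662, 20–39=3011, 40–59=4743, 60–79=3903, 80+=3213
— Period 2 —
Births: 3011 × 0.522 = 1572
20–39: 2662 × 0.956 = 2545
40–59: 3011 × 0.93 = 2800
60–79: 4743 × 0.927 = 4397
80+: 3903 × 0.941 + 3213 × 0.264 = 3673 + 848 = 4521
Net migration: 60–79 + 10 → 4407; 80+ + 410 → 4931
Population now: 0–19=1572, 20–39=2545, 40–59=2800, 60–79=4407, 80+=4931
— Period 3 —
Births: 2545 × 0.522 = 1328
20–39: 1572 × 0.956 = 1503
40–59: 2545 × 0.93 = 2367
60–79: 2800 × 0.927 = 2596
80+: 4407 × 0.941 + 4931 × 0.264 = 4147 + 1302 = 5449
Net migration: 60–79 + 10 → 2606; 80+ + 410 → 5859
Population now: 0–19=1328, 20–39=1503, 40–59=2367, 60–79=2606, 80+=5859
— Period 4 —
Births: 1503 × 0.522 = 785
20–39: 1328 × 0.956 = 1270
40–59: 1503 × 0.93 = 1398
60–79: 2367 × 0.927 = 2194
80+: 2606 × 0.941 + 5859 × 0.264 = 2452 + 1547 = 3999
Net migration: 60–79 + 10 → 2204; 80+ + 410 → 4409
Population now: 0–19=785, 20–39=1270, 40–59=1398, 60–79=2204, 80+=4409
Total: 18450 → 10066; change = -8384; percentage change = -45.4%

-45.4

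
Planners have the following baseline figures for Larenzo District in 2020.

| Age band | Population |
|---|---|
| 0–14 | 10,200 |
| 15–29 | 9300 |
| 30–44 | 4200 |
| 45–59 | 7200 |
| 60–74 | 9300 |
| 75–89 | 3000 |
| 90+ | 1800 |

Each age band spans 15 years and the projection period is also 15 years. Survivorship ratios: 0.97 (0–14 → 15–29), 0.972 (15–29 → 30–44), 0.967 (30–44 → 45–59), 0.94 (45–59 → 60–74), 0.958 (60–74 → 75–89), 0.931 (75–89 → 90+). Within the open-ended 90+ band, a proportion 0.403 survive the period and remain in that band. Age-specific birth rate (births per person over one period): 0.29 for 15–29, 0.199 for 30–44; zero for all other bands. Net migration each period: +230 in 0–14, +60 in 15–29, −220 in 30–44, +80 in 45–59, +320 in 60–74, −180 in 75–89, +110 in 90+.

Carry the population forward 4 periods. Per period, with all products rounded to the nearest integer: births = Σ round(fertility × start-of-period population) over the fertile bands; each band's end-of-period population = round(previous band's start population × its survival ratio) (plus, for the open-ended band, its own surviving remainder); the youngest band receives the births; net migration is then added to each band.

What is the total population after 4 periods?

37899

Period 1.
Births: 9300 × 0.29 = 2697  |  4200 × 0.199 = 836 — total 3533
15–29: 10200 × 0.97 = 9894
30–44: 9300 × 0.972 = 9040
45–59: 4200 × 0.967 = 4061
60–74: 7200 × 0.94 = 6768
75–89: 9300 × 0.958 = 8909
90+: 3000 × 0.931 + 1800 × 0.403 = 2793 + 725 = 3518
Net migration: 0–14 + 230 → 3763; 15–29 + 60 → 9954; 30–44 − 220 → 8820; 45–59 + 80 → 4141; 60–74 + 320 → 7088; 75–89 − 180 → 8729; 90+ + 110 → 3628
→ [3763, 9954, 8820, 4141, 7088, 8729, 3628]
Period 2.
Births: 9954 × 0.29 = 2887  |  8820 × 0.199 = 1755 — total 4642
15–29: 3763 × 0.97 = 3650
30–44: 9954 × 0.972 = 9675
45–59: 8820 × 0.967 = 8529
60–74: 4141 × 0.94 = 3893
75–89: 7088 × 0.958 = 6790
90+: 8729 × 0.931 + 3628 × 0.403 = 8127 + 1462 = 9589
Net migration: 0–14 + 230 → 4872; 15–29 + 60 → 3710; 30–44 − 220 → 9455; 45–59 + 80 → 8609; 60–74 + 320 → 4213; 75–89 − 180 → 6610; 90+ + 110 → 9699
→ [4872, 3710, 9455, 8609, 4213, 6610, 9699]
Period 3.
Births: 3710 × 0.29 = 1076  |  9455 × 0.199 = 1882 — total 2958
15–29: 4872 × 0.97 = 4726
30–44: 3710 × 0.972 = 3606
45–59: 9455 × 0.967 = 9143
60–74: 8609 × 0.94 = 8092
75–89: 4213 × 0.958 = 4036
90+: 6610 × 0.931 + 9699 × 0.403 = 6154 + 3909 = 10063
Net migration: 0–14 + 230 → 3188; 15–29 + 60 → 4786; 30–44 − 220 → 3386; 45–59 + 80 → 9223; 60–74 + 320 → 8412; 75–89 − 180 → 3856; 90+ + 110 → 10173
→ [3188, 4786, 3386, 9223, 8412, 3856, 10173]
Period 4.
Births: 4786 × 0.29 = 1388  |  3386 × 0.199 = 674 — total 2062
15–29: 3188 × 0.97 = 3092
30–44: 4786 × 0.972 = 4652
45–59: 3386 × 0.967 = 3274
60–74: 9223 × 0.94 = 8670
75–89: 8412 × 0.958 = 8059
90+: 3856 × 0.931 + 10173 × 0.403 = 3590 + 4100 = 7690
Net migration: 0–14 + 230 → 2292; 15–29 + 60 → 3152; 30–44 − 220 → 4432; 45–59 + 80 → 3354; 60–74 + 320 → 8990; 75–89 − 180 → 7879; 90+ + 110 → 7800
→ [2292, 3152, 4432, 3354, 8990, 7879, 7800]
Total after period 4: 2292 + 3152 + 4432 + 3354 + 8990 + 7879 + 7800 = 37899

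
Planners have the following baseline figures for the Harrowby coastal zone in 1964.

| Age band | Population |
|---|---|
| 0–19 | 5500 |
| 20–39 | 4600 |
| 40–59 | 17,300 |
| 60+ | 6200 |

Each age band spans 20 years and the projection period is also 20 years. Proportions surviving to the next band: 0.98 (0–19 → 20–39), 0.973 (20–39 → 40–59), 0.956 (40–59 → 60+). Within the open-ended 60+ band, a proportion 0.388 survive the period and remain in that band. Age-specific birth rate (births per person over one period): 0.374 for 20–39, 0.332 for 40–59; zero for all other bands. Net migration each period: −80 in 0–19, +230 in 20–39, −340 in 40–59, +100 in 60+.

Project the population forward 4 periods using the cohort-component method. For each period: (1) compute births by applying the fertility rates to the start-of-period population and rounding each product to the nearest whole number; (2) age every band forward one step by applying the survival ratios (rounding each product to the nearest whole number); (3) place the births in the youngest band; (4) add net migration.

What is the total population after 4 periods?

Call the bands 1 to 4, youngest first.
Period 1.
Births: 4600 × 0.374 = 1720, 17300 × 0.332 = 5744 → 7464
Band 2: 5500 × 0.98 = 5390
Band 3: 4600 × 0.973 = 4476
Band 4: 17300 × 0.956 + 6200 × 0.388 = 16539 + 2406 = 18945
Net migration: Band 1 − 80 → 7384; Band 2 + 230 → 5620; Band 3 − 340 → 4136; Band 4 + 100 → 19045
Giving 7384 / 5620 / 4136 / 19045.
Period 2.
Births: 5620 × 0.374 = 2102, 4136 × 0.332 = 1373 → 3475
Band 2: 7384 × 0.98 = 7236
Band 3: 5620 × 0.973 = 5468
Band 4: 4136 × 0.956 + 19045 × 0.388 = 3954 + 7389 = 11343
Net migration: Band 1 − 80 → 3395; Band 2 + 230 → 7466; Band 3 − 340 → 5128; Band 4 + 100 → 11443
Giving 3395 / 7466 / 5128 / 11443.
Period 3.
Births: 7466 × 0.374 = 2792, 5128 × 0.332 = 1702 → 4494
Band 2: 3395 × 0.98 = 3327
Band 3: 7466 × 0.973 = 7264
Band 4: 5128 × 0.956 + 11443 × 0.388 = 4902 + 4440 = 9342
Net migration: Band 1 − 80 → 4414; Band 2 + 230 → 3557; Band 3 − 340 → 6924; Band 4 + 100 → 9442
Giving 4414 / 3557 / 6924 / 9442.
Period 4.
Births: 3557 × 0.374 = 1330, 6924 × 0.332 = 2299 → 3629
Band 2: 4414 × 0.98 = 4326
Band 3: 3557 × 0.973 = 3461
Band 4: 6924 × 0.956 + 9442 × 0.388 = 6619 + 3663 = 10282
Net migration: Band 1 − 80 → 3549; Band 2 + 230 → 4556; Band 3 − 340 → 3121; Band 4 + 100 → 10382
Giving 3549 / 4556 / 3121 / 10382.
Total after period 4: 3549 + 4556 + 3121 + 10382 = 21608

21608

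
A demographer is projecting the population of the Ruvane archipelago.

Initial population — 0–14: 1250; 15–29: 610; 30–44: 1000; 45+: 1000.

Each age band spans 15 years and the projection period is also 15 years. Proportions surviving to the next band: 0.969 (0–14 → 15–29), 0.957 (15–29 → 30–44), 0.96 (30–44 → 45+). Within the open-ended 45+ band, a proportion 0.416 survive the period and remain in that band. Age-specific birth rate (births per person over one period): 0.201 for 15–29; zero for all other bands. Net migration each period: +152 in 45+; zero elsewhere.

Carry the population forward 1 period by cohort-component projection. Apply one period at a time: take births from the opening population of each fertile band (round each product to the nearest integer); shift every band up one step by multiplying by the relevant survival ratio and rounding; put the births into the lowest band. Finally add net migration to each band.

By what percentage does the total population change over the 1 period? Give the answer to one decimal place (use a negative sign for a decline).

-10.7

Call the groups 1 to 4, youngest first.
[period 1]
Births: 610 × 0.201 = 123
Group 2: 1250 × 0.969 = 1211
Group 3: 610 × 0.957 = 584
Group 4: 1000 × 0.96 + 1000 × 0.416 = 960 + 416 = 1376
Net migration: Group 4 + 152 → 1528
End of period: [123, 1211, 584, 1528]
Total: 3860 → 3446; change = -414; percentage change = -10.7%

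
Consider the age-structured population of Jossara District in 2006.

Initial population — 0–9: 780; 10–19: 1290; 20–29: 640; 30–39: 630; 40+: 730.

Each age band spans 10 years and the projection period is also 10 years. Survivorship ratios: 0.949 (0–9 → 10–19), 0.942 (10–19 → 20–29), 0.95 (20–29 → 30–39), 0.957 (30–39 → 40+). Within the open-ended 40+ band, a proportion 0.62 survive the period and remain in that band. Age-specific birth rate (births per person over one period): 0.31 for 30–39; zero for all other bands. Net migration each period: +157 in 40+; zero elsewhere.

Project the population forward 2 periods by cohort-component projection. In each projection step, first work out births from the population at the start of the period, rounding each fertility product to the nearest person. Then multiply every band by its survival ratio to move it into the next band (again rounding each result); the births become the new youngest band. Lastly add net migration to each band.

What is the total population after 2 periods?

3715

Period 1.
Births: 630 * 0.31 = 195
10–19: 780 * 0.949 = 740
20–29: 1290 * 0.942 = 1215
30–39: 640 * 0.95 = 608
40+: 630 * 0.957 + 730 * 0.62 = 603 + 453 = 1056
Net migration: 40+ + 157 → 1213
Giving 195 / 740 / 1215 / 608 / 1213.
Period 2.
Births: 608 * 0.31 = 188
10–19: 195 * 0.949 = 185
20–29: 740 * 0.942 = 697
30–39: 1215 * 0.95 = 1154
40+: 608 * 0.957 + 1213 * 0.62 = 582 + 752 = 1334
Net migration: 40+ + 157 → 1491
Giving 188 / 185 / 697 / 1154 / 1491.
Total after period 2: 188 + 185 + 697 + 1154 + 1491 = 3715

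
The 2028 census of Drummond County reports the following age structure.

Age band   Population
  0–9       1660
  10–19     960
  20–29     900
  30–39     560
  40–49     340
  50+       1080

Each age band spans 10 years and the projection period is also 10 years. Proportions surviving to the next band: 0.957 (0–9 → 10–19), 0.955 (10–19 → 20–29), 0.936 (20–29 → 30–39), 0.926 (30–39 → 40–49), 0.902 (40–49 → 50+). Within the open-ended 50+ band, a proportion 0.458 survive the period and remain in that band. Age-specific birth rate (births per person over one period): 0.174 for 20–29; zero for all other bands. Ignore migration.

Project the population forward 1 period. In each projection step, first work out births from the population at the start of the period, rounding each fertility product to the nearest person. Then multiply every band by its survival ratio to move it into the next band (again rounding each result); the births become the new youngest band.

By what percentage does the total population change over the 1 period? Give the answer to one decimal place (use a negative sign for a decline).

[period 1]
Births: 900 × 0.174 = 157
10–19: 1660 × 0.957 = 1589
20–29: 960 × 0.955 = 917
30–39: 900 × 0.936 = 842
40–49: 560 × 0.926 = 519
50+: 340 × 0.902 + 1080 × 0.458 = 307 + 495 = 802
End of period: [157, 1589, 917, 842, 519, 802]
Total: 5500 → 4826; change = -674; percentage change = -12.3%

-12.3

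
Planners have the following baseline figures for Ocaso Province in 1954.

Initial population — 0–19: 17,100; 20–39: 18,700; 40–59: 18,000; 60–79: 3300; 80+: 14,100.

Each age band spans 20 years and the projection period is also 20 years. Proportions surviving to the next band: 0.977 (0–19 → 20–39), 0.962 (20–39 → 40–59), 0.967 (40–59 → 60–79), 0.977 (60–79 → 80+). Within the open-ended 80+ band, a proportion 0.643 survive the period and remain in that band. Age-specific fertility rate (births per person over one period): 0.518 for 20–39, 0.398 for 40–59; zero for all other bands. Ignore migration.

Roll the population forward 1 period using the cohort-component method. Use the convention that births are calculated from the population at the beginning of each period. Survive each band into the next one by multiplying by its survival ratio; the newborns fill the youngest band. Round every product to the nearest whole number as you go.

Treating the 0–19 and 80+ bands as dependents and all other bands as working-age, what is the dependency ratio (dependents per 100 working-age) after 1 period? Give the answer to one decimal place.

55.9

Let group 1 be 0–19 through group 5 = 80+.
After projecting period 1:
Births: 18700 * 0.518 = 9687 ; 18000 * 0.398 = 7164 — total 16851
Group 2: 17100 * 0.977 = 16707
Group 3: 18700 * 0.962 = 17989
Group 4: 18000 * 0.967 = 17406
Group 5: 3300 * 0.977 + 14100 * 0.643 = 3224 + 9066 = 12290
Giving 16851 / 16707 / 17989 / 17406 / 12290.
Dependents (band 0–19 + band 80+) = 16851 + 12290 = 29141; working-age = 52102; ratio = 29141/52102 × 100 = 55.9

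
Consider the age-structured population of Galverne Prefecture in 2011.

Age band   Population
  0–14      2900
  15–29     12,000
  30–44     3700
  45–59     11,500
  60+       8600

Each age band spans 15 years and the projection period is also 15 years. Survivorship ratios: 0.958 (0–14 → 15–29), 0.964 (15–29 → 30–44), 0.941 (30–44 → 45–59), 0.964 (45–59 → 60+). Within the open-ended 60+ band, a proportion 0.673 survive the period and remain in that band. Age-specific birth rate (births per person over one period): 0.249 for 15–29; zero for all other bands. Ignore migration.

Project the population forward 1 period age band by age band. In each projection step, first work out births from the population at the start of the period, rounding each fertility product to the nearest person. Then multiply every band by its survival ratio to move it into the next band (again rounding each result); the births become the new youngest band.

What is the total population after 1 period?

— Period 1 —
Births: 12000 × 0.249 = 2988
15–29: 2900 × 0.958 = 2778
30–44: 12000 × 0.964 = 11568
45–59: 3700 × 0.941 = 3482
60+: 11500 × 0.964 + 8600 × 0.673 = 11086 + 5788 = 16874
→ [2988, 2778, 11568, 3482, 16874]
Total after period 1: 2988 + 2778 + 11568 + 3482 + 16874 = 37690

37690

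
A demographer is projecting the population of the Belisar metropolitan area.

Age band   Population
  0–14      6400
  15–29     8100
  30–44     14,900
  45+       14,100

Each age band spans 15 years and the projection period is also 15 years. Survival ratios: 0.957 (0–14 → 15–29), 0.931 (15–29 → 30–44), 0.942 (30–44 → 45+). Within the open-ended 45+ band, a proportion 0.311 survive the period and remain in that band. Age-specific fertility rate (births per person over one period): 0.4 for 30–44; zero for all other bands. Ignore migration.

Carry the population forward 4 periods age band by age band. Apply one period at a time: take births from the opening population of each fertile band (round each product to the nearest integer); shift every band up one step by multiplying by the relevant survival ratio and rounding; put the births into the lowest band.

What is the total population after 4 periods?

Period 1.
Births: 14900 * 0.4 = 5960
15–29: 6400 * 0.957 = 6125
30–44: 8100 * 0.931 = 7541
45+: 14900 * 0.942 + 14100 * 0.311 = 14036 + 4385 = 18421
Population now: 0–14=5960, 15–29=6125, 30–44=7541, 45+=18421
Period 2.
Births: 7541 * 0.4 = 3016
15–29: 5960 * 0.957 = 5704
30–44: 6125 * 0.931 = 5702
45+: 7541 * 0.942 + 18421 * 0.311 = 7104 + 5729 = 12833
Population now: 0–14=3016, 15–29=5704, 30–44=5702, 45+=12833
Period 3.
Births: 5702 * 0.4 = 2281
15–29: 3016 * 0.957 = 2886
30–44: 5704 * 0.931 = 5310
45+: 5702 * 0.942 + 12833 * 0.311 = 5371 + 3991 = 9362
Population now: 0–14=2281, 15–29=2886, 30–44=5310, 45+=9362
Period 4.
Births: 5310 * 0.4 = 2124
15–29: 2281 * 0.957 = 2183
30–44: 2886 * 0.931 = 2687
45+: 5310 * 0.942 + 9362 * 0.311 = 5002 + 2912 = 7914
Population now: 0–14=2124, 15–29=2183, 30–44=2687, 45+=7914
Total after period 4: 2124 + 2183 + 2687 + 7914 = 14908

14908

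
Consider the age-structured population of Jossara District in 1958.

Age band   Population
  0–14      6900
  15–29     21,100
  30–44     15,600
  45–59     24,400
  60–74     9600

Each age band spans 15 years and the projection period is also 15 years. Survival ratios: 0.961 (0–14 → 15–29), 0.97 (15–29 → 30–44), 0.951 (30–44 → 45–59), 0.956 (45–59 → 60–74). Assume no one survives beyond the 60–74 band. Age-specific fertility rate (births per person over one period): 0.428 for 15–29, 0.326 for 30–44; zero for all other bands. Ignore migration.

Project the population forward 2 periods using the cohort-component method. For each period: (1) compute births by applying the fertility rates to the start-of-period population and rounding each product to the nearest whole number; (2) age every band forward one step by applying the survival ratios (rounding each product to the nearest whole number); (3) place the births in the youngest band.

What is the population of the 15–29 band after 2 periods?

Period 1:
Births: 21100 * 0.428 = 9031  |  15600 * 0.326 = 5086 ⇒ total 14117
15–29: 6900 * 0.961 = 6631
30–44: 21100 * 0.97 = 20467
45–59: 15600 * 0.951 = 14836
60–74: 24400 * 0.956 = 23326
End of period: [14117, 6631, 20467, 14836, 23326]
Period 2:
Births: 6631 * 0.428 = 2838  |  20467 * 0.326 = 6672 ⇒ total 9510
15–29: 14117 * 0.961 = 13566
30–44: 6631 * 0.97 = 6432
45–59: 20467 * 0.951 = 19464
60–74: 14836 * 0.956 = 14183
End of period: [9510, 13566, 6432, 19464, 14183]

13566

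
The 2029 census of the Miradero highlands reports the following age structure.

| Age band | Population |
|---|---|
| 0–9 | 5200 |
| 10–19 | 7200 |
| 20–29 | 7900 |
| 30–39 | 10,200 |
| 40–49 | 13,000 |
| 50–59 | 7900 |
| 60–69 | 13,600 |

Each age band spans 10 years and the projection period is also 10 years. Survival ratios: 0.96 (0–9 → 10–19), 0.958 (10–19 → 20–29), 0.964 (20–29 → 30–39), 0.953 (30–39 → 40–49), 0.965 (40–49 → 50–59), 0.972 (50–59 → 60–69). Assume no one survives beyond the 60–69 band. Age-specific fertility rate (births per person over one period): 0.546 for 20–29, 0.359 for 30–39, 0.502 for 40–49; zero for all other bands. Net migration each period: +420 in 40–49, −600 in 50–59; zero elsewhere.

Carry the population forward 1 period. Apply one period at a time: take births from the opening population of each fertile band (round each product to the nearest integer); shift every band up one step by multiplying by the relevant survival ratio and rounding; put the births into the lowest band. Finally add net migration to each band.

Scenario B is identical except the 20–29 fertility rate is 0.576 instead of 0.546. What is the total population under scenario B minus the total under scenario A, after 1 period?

237

(Bands numbered youngest = 1 to oldest = 7.)
After projecting period 1:
Births: 7900 * 0.546 = 4313  |  10200 * 0.359 = 3662  |  13000 * 0.502 = 6526 → 14501
Band 2: 5200 * 0.96 = 4992
Band 3: 7200 * 0.958 = 6898
Band 4: 7900 * 0.964 = 7616
Band 5: 10200 * 0.953 = 9721
Band 6: 13000 * 0.965 = 12545
Band 7: 7900 * 0.972 = 7679
Net migration: Band 5 + 420 → 10141; Band 6 − 600 → 11945
Population now: 0–9=14501, 10–19=4992, 20–29=6898, 30–39=7616, 40–49=10141, 50–59=11945, 60–69=7679
Scenario A total after 1 period: 63772
Scenario B projection —
After projecting period 1:
Births: 7900 * 0.576 = 4550  |  10200 * 0.359 = 3662  |  13000 * 0.502 = 6526 → 14738
Band 2: 5200 * 0.96 = 4992
Band 3: 7200 * 0.958 = 6898
Band 4: 7900 * 0.964 = 7616
Band 5: 10200 * 0.953 = 9721
Band 6: 13000 * 0.965 = 12545
Band 7: 7900 * 0.972 = 7679
Net migration: Band 5 + 420 → 10141; Band 6 − 600 → 11945
Population now: 0–9=14738, 10–19=4992, 20–29=6898, 30–39=7616, 40–49=10141, 50–59=11945, 60–69=7679
Scenario B total after 1 period: 64009
Difference B − A = 64009 − 63772 = 237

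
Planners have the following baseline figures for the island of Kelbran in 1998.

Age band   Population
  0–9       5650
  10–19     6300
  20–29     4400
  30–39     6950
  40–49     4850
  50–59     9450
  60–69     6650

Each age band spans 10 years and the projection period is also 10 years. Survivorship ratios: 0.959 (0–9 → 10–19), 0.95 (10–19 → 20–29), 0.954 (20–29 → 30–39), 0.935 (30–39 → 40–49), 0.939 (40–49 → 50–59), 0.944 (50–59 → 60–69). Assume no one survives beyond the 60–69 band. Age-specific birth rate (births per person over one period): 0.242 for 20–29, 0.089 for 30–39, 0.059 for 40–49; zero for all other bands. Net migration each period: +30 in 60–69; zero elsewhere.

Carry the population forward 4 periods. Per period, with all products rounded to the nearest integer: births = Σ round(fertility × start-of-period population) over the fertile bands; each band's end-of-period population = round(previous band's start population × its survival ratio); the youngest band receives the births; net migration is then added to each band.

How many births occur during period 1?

1970

Let group 1 be 0–9 through group 7 = 60–69.
[period 1]
Births: 4400 * 0.242 = 1065, 6950 * 0.089 = 619, 4850 * 0.059 = 286 → total 1970
Group 2: 5650 * 0.959 = 5418
Group 3: 6300 * 0.95 = 5985
Group 4: 4400 * 0.954 = 4198
Group 5: 6950 * 0.935 = 6498
Group 6: 4850 * 0.939 = 4554
Group 7: 9450 * 0.944 = 8921
Net migration: Group 7 + 30 → 8951
End of period: [1970, 5418, 5985, 4198, 6498, 4554, 8951]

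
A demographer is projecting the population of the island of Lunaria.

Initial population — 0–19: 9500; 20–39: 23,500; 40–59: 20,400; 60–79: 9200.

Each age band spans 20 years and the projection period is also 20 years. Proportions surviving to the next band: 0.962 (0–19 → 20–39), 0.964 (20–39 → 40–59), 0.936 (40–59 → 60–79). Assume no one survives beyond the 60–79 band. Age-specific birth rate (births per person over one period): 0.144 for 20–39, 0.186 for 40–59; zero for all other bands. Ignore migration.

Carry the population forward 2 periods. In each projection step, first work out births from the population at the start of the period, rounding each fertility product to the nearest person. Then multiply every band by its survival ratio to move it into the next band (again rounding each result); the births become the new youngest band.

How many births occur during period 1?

Period 1.
Births: 23500 * 0.144 = 3384 ; 20400 * 0.186 = 3794 → total 7178
20–39: 9500 * 0.962 = 9139
40–59: 23500 * 0.964 = 22654
60–79: 20400 * 0.936 = 19094
Giving 7178 / 9139 / 22654 / 19094.

7178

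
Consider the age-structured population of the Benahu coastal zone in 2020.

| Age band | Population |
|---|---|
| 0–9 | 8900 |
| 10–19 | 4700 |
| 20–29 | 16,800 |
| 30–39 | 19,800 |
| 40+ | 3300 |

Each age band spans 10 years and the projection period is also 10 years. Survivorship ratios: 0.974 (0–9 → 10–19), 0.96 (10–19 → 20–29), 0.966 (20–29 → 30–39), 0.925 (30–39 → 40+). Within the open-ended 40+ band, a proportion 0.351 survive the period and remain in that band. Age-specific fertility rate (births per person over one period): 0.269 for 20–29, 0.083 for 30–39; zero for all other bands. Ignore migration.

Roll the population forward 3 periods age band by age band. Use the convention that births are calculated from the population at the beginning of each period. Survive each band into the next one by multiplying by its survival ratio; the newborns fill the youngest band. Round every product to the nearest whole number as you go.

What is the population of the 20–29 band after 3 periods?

5762

Let group 1 be 0–9 through group 5 = 40+.
Period 1.
Births: 16800 * 0.269 = 4519 ; 19800 * 0.083 = 1643 → total 6162
Group 2: 8900 * 0.974 = 8669
Group 3: 4700 * 0.96 = 4512
Group 4: 16800 * 0.966 = 16229
Group 5: 19800 * 0.925 + 3300 * 0.351 = 18315 + 1158 = 19473
→ [6162, 8669, 4512, 16229, 19473]
Period 2.
Births: 4512 * 0.269 = 1214 ; 16229 * 0.083 = 1347 → total 2561
Group 2: 6162 * 0.974 = 6002
Group 3: 8669 * 0.96 = 8322
Group 4: 4512 * 0.966 = 4359
Group 5: 16229 * 0.925 + 19473 * 0.351 = 15012 + 6835 = 21847
→ [2561, 6002, 8322, 4359, 21847]
Period 3.
Births: 8322 * 0.269 = 2239 ; 4359 * 0.083 = 362 → total 2601
Group 2: 2561 * 0.974 = 2494
Group 3: 6002 * 0.96 = 5762
Group 4: 8322 * 0.966 = 8039
Group 5: 4359 * 0.925 + 21847 * 0.351 = 4032 + 7668 = 11700
→ [2601, 2494, 5762, 8039, 11700]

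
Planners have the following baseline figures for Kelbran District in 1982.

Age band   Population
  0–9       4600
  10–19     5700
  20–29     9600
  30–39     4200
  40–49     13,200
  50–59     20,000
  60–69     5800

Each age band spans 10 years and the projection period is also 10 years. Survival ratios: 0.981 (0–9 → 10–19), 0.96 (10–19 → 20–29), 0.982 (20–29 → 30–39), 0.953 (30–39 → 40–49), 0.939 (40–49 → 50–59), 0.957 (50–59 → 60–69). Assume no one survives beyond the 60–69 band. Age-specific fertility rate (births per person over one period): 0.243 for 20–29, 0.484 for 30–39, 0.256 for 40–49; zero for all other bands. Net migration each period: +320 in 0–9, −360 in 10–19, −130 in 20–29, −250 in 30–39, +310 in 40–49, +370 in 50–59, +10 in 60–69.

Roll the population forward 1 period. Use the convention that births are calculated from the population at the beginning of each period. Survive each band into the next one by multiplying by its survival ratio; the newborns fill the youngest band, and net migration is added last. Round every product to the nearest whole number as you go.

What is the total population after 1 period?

[period 1]
Births: 9600 * 0.243 = 2333  |  4200 * 0.484 = 2033  |  13200 * 0.256 = 3379 → total 7745
10–19: 4600 * 0.981 = 4513
20–29: 5700 * 0.96 = 5472
30–39: 9600 * 0.982 = 9427
40–49: 4200 * 0.953 = 4003
50–59: 13200 * 0.939 = 12395
60–69: 20000 * 0.957 = 19140
Net migration: 0–9 + 320 → 8065; 10–19 − 360 → 4153; 20–29 − 130 → 5342; 30–39 − 250 → 9177; 40–49 + 310 → 4313; 50–59 + 370 → 12765; 60–69 + 10 → 19150
Giving 8065 / 4153 / 5342 / 9177 / 4313 / 12765 / 19150.
Total after period 1: 8065 + 4153 + 5342 + 9177 + 4313 + 12765 + 19150 = 62965

62965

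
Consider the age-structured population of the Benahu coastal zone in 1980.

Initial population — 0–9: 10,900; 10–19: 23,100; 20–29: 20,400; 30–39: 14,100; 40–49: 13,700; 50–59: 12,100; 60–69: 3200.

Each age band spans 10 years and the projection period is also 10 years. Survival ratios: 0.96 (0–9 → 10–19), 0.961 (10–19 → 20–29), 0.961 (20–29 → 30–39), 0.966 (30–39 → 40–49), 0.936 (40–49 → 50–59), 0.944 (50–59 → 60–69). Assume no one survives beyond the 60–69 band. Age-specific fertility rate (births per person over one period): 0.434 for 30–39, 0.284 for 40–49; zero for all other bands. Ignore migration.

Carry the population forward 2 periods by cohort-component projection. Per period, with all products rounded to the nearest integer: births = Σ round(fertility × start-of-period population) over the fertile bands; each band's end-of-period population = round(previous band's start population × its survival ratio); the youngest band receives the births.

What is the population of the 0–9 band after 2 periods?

Let group 1 be 0–9 through group 7 = 60–69.
After projecting period 1:
Births: 14100 × 0.434 = 6119, 13700 × 0.284 = 3891 → 10010
Group 2: 10900 × 0.96 = 10464
Group 3: 23100 × 0.961 = 22199
Group 4: 20400 × 0.961 = 19604
Group 5: 14100 × 0.966 = 13621
Group 6: 13700 × 0.936 = 12823
Group 7: 12100 × 0.944 = 11422
Population now: 0–9=10010, 10–19=10464, 20–29=22199, 30–39=19604, 40–49=13621, 50–59=12823, 60–69=11422
After projecting period 2:
Births: 19604 × 0.434 = 8508, 13621 × 0.284 = 3868 → 12376
Group 2: 10010 × 0.96 = 9610
Group 3: 10464 × 0.961 = 10056
Group 4: 22199 × 0.961 = 21333
Group 5: 19604 × 0.966 = 18937
Group 6: 13621 × 0.936 = 12749
Group 7: 12823 × 0.944 = 12105
Population now: 0–9=12376, 10–19=9610, 20–29=10056, 30–39=21333, 40–49=18937, 50–59=12749, 60–69=12105

12376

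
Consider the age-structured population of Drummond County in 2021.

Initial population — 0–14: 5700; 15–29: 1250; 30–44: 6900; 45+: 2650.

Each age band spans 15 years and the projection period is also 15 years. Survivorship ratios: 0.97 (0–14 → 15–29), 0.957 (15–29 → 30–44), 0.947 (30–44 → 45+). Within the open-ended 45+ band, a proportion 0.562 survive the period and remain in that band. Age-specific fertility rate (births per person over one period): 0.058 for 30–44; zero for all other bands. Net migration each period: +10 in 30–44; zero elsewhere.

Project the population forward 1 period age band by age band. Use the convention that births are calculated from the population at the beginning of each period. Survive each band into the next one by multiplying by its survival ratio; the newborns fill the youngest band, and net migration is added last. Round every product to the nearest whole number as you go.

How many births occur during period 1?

Period 1:
Births: 6900 * 0.058 = 400
15–29: 5700 * 0.97 = 5529
30–44: 1250 * 0.957 = 1196
45+: 6900 * 0.947 + 2650 * 0.562 = 6534 + 1489 = 8023
Net migration: 30–44 + 10 → 1206
→ [400, 5529, 1206, 8023]

400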